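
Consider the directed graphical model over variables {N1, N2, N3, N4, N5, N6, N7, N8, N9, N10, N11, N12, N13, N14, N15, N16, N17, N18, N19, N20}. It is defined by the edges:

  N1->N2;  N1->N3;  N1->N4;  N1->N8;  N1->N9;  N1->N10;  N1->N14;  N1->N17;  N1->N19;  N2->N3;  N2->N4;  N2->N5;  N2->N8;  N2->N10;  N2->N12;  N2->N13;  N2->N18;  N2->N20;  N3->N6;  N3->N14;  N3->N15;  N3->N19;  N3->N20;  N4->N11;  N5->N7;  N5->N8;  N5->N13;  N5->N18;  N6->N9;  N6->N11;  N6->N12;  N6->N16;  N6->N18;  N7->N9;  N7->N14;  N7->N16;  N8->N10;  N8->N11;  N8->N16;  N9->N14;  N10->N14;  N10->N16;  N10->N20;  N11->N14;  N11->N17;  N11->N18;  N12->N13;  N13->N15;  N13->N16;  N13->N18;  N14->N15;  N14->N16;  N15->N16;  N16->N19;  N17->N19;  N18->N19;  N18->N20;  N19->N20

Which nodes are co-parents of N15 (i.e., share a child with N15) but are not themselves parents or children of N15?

{N6, N7, N8, N10}

Children of N15: N16.
  N16's other parents are N6, N7, N8, N10, N13, N14.
Excluding nodes already adjacent to N15 (N3, N13, N14, N16), the co-parent-only contribution is {N6, N7, N8, N10}.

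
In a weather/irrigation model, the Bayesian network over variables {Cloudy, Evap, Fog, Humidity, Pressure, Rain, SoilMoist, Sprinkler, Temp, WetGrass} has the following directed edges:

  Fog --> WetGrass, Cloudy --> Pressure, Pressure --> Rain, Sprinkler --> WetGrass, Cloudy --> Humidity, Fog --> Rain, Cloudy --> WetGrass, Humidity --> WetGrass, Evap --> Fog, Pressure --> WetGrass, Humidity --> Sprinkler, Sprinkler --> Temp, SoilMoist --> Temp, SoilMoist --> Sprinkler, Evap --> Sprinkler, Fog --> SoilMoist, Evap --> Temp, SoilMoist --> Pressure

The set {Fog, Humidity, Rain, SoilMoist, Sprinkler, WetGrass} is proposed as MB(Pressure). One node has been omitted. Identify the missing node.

Cloudy

Parents of Pressure: Cloudy, SoilMoist.
Ch(Pressure) = {Rain, WetGrass}.
Co-parents of Pressure (other parents of its children):
  Rain's other parent is Fog.
  parents(WetGrass) \ {Pressure} = {Cloudy, Fog, Humidity, Sprinkler}.
MB(Pressure) = {Cloudy, Fog, Humidity, Rain, SoilMoist, Sprinkler, WetGrass}.
Comparing with the claimed set, Cloudy is missing.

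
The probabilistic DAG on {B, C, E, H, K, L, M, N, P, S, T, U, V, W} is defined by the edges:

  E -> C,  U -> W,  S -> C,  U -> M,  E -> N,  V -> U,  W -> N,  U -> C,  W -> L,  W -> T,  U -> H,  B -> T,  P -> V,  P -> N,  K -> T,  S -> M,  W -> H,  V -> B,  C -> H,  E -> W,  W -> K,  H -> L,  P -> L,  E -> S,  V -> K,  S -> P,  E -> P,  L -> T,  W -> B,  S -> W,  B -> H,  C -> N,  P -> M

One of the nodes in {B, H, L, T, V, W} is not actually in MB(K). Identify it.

K's parents: V, W.
Ch(K) = {T}.
Parents of each child, excluding K:
  T's other parents are B, L, W.
MB(K) = {B, L, T, V, W}.
H is neither a parent, child, nor co-parent of K, so it does not belong.

H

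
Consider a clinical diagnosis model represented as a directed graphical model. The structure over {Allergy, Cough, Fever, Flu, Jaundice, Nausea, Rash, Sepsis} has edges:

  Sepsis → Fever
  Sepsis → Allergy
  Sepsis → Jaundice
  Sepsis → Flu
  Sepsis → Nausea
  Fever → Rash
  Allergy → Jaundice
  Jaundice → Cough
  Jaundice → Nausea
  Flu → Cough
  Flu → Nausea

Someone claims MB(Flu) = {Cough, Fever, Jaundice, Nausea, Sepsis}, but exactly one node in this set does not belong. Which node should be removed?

Fever

By definition, MB(Flu) is built from Flu's parents, Flu's children, and the co-parents of Flu.
Flu's parents: Sepsis.
Flu's children: Cough, Nausea.
Parents of each child, excluding Flu:
  Cough also has parent Jaundice.
  Nausea's other parents are Jaundice, Sepsis.
MB(Flu) = {Cough, Jaundice, Nausea, Sepsis}.
Fever is neither a parent, child, nor co-parent of Flu, so it does not belong.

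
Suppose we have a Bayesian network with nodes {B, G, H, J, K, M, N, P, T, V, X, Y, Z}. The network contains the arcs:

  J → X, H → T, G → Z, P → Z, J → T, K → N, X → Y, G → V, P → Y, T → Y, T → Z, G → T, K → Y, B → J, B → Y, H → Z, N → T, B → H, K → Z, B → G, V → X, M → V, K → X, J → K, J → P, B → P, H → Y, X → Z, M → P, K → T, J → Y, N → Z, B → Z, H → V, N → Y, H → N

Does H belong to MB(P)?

Yes

H is a co-parent of P: both are parents of Y, Z.
So H ∈ MB(P).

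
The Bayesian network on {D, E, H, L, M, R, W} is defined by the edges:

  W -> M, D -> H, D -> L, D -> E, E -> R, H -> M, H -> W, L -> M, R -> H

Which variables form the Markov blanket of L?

Parents of L: D.
Ch(L) = {M}.
Parents of each child, excluding L:
  M: H, W
Taking the union gives {D, H, M, W}.

{D, H, M, W}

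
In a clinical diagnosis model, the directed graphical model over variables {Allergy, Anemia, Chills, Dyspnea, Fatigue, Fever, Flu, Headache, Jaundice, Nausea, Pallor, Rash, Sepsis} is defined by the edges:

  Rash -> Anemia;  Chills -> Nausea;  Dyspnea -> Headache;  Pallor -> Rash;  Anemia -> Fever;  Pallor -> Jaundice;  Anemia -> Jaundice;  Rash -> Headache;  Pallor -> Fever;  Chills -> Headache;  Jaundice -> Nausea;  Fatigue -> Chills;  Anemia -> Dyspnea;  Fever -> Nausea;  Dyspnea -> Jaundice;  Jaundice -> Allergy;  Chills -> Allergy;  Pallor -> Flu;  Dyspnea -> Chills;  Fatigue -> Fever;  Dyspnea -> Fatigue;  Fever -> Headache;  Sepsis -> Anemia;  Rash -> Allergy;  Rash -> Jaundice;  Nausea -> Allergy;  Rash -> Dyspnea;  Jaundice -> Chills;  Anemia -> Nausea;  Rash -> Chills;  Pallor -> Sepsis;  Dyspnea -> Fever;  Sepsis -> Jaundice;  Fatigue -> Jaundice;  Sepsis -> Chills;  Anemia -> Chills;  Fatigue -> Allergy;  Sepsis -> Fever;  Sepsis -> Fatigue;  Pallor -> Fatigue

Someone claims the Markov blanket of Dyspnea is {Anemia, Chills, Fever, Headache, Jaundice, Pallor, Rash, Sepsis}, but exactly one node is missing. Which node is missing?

By definition, MB(Dyspnea) is built from Dyspnea's parents, Dyspnea's children, and the co-parents of Dyspnea.
Dyspnea has children Chills, Fatigue, Fever, Headache, Jaundice.
Dyspnea's parents: Anemia, Rash.
Parents of each child, excluding Dyspnea:
  Fatigue also has parents Pallor, Sepsis.
  parents(Jaundice) \ {Dyspnea} = {Anemia, Fatigue, Pallor, Rash, Sepsis}.
  Chills also has parents Anemia, Fatigue, Jaundice, Rash, Sepsis.
  parents(Fever) \ {Dyspnea} = {Anemia, Fatigue, Pallor, Sepsis}.
  parents(Headache) \ {Dyspnea} = {Chills, Fever, Rash}.
MB(Dyspnea) = {Anemia, Chills, Fatigue, Fever, Headache, Jaundice, Pallor, Rash, Sepsis}.
Comparing with the claimed set, Fatigue is missing.

Fatigue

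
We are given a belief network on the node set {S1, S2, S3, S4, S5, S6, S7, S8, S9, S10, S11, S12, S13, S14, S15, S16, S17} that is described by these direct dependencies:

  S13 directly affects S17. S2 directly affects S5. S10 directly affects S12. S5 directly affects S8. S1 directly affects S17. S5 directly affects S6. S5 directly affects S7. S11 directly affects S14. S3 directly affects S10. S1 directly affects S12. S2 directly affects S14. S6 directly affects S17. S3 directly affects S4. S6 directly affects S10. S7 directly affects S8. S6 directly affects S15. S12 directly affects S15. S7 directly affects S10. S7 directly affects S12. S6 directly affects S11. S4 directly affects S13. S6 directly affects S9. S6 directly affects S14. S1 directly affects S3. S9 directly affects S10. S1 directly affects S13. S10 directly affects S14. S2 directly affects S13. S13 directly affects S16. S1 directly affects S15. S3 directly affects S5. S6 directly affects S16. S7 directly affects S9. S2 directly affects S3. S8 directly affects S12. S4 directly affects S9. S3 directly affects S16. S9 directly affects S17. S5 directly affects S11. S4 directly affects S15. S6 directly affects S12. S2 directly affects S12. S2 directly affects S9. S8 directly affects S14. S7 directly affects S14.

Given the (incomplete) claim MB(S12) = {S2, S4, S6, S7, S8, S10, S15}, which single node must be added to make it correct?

S1

A node's Markov blanket = Pa ∪ Ch ∪ (parents of Ch other than the node itself).
S12's parents: S1, S2, S6, S7, S8, S10.
S12 has child S15.
For each child, the remaining parents (spouses of S12):
  parents(S15) \ {S12} = {S1, S4, S6}.
MB(S12) = {S1, S2, S4, S6, S7, S8, S10, S15}.
Comparing with the claimed set, S1 is missing.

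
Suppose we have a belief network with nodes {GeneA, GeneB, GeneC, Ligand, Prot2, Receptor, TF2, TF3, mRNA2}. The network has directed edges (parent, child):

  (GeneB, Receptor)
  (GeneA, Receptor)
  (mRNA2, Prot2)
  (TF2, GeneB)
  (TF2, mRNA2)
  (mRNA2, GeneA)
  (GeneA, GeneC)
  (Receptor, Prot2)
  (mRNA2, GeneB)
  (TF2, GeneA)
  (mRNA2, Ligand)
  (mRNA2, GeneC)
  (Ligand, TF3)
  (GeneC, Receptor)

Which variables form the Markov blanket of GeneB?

Pa(GeneB) = {TF2, mRNA2}.
Children of GeneB: Receptor.
For each child, the remaining parents (spouses of GeneB):
  Receptor: GeneA, GeneC
Union: {TF2, mRNA2} ∪ {Receptor} ∪ {GeneA, GeneC} = {GeneA, GeneC, Receptor, TF2, mRNA2}.

{GeneA, GeneC, Receptor, TF2, mRNA2}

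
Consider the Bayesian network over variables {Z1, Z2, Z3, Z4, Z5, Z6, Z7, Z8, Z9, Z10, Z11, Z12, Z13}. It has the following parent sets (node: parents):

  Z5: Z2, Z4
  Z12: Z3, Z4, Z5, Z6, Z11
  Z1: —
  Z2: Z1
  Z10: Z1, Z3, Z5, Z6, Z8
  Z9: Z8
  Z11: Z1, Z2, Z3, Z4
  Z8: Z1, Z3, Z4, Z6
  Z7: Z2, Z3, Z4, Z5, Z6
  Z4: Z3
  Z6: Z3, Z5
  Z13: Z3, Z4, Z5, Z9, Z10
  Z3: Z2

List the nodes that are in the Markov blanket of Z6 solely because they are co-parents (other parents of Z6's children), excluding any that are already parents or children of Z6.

{Z1, Z2, Z4, Z11}

Children of Z6: Z7, Z8, Z10, Z12.
  Z7: Z2, Z3, Z4, Z5
  Z8: Z1, Z3, Z4
  Z10: Z1, Z3, Z5, Z8
  Z12: Z3, Z4, Z5, Z11
Excluding nodes already adjacent to Z6 (Z3, Z5, Z7, Z8, Z10, Z12), the co-parent-only contribution is {Z1, Z2, Z4, Z11}.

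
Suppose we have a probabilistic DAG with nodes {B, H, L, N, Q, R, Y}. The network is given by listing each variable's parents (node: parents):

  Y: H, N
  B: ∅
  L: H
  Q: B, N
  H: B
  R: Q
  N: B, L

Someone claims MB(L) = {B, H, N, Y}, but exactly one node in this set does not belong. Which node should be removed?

Y

L's parents: H.
Ch(L) = {N}.
Other parents of L's children:
  parents(N) \ {L} = {B}.
MB(L) = {B, H, N}.
Y is neither a parent, child, nor co-parent of L, so it does not belong.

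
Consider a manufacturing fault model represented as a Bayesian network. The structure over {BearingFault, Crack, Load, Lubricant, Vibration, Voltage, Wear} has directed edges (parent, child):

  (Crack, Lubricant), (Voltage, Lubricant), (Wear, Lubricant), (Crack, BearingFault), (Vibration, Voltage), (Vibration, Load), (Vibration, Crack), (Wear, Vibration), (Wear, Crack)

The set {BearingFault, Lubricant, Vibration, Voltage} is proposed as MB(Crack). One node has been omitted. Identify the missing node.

The Markov blanket of a node is its parents, its children, and the other parents of its children.
Crack's children: BearingFault, Lubricant.
Pa(Crack) = {Vibration, Wear}.
Co-parents of Crack (other parents of its children):
  Lubricant's other parents are Voltage, Wear.
  BearingFault: no additional parents.
MB(Crack) = {BearingFault, Lubricant, Vibration, Voltage, Wear}.
Comparing with the claimed set, Wear is missing.

Wear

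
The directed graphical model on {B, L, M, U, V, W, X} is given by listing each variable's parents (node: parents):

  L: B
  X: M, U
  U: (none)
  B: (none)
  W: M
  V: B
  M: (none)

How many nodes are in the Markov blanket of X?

A node's Markov blanket = Pa ∪ Ch ∪ (parents of Ch other than the node itself).
X's children: none.
X has parents M, U.
With no children, X has no spouses; the co-parent set is empty.
MB(X) = {M, U}, which has 2 nodes.

2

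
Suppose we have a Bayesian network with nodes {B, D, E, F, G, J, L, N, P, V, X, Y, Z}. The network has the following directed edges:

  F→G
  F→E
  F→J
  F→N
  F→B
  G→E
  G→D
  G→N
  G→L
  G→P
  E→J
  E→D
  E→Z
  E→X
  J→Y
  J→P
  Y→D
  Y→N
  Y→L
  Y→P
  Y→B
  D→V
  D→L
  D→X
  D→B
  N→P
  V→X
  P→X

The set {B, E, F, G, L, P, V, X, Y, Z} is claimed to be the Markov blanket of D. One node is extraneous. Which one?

Parents of D: E, G, Y.
Ch(D) = {B, L, V, X}.
Co-parents of D (other parents of its children):
  V has no other parent.
  L's other parents are G, Y.
  X also has parents E, P, V.
  parents(B) \ {D} = {F, Y}.
MB(D) = {B, E, F, G, L, P, V, X, Y}.
Z is neither a parent, child, nor co-parent of D, so it does not belong.

Z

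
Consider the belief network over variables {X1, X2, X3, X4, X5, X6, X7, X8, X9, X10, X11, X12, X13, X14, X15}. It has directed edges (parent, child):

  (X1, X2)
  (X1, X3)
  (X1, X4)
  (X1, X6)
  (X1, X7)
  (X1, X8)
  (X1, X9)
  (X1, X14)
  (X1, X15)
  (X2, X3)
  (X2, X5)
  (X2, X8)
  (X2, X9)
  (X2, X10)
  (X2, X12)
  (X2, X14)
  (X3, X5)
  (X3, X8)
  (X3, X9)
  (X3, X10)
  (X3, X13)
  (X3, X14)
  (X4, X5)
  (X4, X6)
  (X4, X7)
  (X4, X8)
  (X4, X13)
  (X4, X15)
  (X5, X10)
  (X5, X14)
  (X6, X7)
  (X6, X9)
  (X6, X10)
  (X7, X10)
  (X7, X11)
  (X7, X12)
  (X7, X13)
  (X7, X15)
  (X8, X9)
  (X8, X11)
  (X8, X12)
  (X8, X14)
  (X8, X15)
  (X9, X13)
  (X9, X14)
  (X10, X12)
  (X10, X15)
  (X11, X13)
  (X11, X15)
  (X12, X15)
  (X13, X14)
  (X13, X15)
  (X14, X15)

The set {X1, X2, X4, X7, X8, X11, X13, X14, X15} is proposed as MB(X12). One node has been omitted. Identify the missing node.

Pa(X12) = {X2, X7, X8, X10}.
X12 has child X15.
Co-parents of X12 (other parents of its children):
  X15's other parents are X1, X4, X7, X8, X10, X11, X13, X14.
MB(X12) = {X1, X2, X4, X7, X8, X10, X11, X13, X14, X15}.
Comparing with the claimed set, X10 is missing.

X10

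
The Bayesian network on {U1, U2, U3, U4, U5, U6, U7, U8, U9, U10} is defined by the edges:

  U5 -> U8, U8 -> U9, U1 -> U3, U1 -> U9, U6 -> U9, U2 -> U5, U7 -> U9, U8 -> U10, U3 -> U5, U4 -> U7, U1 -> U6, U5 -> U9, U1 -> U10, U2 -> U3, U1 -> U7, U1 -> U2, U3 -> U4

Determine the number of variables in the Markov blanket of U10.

By definition, MB(U10) is built from U10's parents, U10's children, and the co-parents of U10.
U10 has parents U1, U8.
U10's children: none.
With no children, U10 has no spouses; the co-parent set is empty.
MB(U10) = {U1, U8}, which has 2 nodes.

2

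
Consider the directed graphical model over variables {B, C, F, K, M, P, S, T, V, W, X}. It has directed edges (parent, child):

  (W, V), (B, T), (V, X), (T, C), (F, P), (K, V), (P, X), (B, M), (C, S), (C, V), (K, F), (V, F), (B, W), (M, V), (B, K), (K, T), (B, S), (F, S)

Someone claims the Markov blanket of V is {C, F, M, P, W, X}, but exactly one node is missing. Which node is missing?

By definition, MB(V) is built from V's parents, V's children, and the co-parents of V.
V's parents: C, K, M, W.
V has children F, X.
Other parents of V's children:
  F's other parent is K.
  parents(X) \ {V} = {P}.
MB(V) = {C, F, K, M, P, W, X}.
Comparing with the claimed set, K is missing.

K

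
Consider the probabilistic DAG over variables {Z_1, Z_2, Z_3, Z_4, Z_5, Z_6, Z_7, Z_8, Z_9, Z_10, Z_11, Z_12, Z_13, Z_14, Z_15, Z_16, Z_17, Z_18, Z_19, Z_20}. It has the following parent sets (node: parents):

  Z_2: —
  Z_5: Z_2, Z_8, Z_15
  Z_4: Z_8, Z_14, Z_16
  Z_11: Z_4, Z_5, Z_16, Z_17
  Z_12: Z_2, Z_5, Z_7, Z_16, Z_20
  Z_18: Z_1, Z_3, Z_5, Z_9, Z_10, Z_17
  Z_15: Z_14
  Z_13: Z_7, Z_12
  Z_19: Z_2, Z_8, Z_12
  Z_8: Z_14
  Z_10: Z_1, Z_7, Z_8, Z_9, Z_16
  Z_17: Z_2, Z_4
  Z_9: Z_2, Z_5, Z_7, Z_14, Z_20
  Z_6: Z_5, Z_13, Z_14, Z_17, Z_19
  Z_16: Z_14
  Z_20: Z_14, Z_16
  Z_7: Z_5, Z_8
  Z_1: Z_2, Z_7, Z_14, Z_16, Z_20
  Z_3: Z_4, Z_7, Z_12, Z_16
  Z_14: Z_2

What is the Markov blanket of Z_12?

A node's Markov blanket = Pa ∪ Ch ∪ (parents of Ch other than the node itself).
Z_12's parents: Z_2, Z_5, Z_7, Z_16, Z_20.
Ch(Z_12) = {Z_3, Z_13, Z_19}.
Co-parents of Z_12 (other parents of its children):
  Z_13 also has parent Z_7.
  parents(Z_19) \ {Z_12} = {Z_2, Z_8}.
  Z_3's other parents are Z_4, Z_7, Z_16.
Union: {Z_2, Z_5, Z_7, Z_16, Z_20} ∪ {Z_3, Z_13, Z_19} ∪ {Z_2, Z_4, Z_7, Z_8, Z_16} = {Z_2, Z_3, Z_4, Z_5, Z_7, Z_8, Z_13, Z_16, Z_19, Z_20}.

{Z_2, Z_3, Z_4, Z_5, Z_7, Z_8, Z_13, Z_16, Z_19, Z_20}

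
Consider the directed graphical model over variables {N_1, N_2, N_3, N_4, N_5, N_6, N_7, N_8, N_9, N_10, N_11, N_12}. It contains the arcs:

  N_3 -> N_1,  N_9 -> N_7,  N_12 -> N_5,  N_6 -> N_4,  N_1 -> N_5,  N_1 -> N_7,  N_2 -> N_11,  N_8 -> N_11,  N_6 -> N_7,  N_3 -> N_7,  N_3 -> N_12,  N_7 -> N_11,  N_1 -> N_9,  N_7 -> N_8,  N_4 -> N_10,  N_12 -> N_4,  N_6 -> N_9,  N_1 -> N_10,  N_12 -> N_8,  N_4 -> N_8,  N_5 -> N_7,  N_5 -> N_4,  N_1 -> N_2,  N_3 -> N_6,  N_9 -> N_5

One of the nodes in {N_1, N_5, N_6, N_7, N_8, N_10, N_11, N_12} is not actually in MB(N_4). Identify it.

Ch(N_4) = {N_8, N_10}.
N_4's parents: N_5, N_6, N_12.
For each child, the remaining parents (spouses of N_4):
  N_10 also has parent N_1.
  N_8 also has parents N_7, N_12.
MB(N_4) = {N_1, N_5, N_6, N_7, N_8, N_10, N_12}.
N_11 is neither a parent, child, nor co-parent of N_4, so it does not belong.

N_11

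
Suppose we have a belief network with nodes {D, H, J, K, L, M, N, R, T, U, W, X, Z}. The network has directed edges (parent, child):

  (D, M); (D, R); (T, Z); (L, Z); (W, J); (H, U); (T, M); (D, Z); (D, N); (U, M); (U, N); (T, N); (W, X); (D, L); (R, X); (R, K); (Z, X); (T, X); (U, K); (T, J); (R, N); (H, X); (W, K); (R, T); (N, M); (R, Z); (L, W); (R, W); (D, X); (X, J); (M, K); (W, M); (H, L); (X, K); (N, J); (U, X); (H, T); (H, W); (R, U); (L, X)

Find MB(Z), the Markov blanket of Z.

A node's Markov blanket = Pa ∪ Ch ∪ (parents of Ch other than the node itself).
Z's children: X.
Z has parents D, L, R, T.
Other parents of Z's children:
  parents(X) \ {Z} = {D, H, L, R, T, U, W}.
Union: {D, L, R, T} ∪ {X} ∪ {D, H, L, R, T, U, W} = {D, H, L, R, T, U, W, X}.

{D, H, L, R, T, U, W, X}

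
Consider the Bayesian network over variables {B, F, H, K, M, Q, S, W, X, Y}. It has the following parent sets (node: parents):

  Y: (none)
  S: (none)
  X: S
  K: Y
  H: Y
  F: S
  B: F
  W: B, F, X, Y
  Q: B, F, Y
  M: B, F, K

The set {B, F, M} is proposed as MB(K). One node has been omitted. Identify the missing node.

Y

Parents of K: Y.
K has child M.
Other parents of K's children:
  M also has parents B, F.
MB(K) = {B, F, M, Y}.
Comparing with the claimed set, Y is missing.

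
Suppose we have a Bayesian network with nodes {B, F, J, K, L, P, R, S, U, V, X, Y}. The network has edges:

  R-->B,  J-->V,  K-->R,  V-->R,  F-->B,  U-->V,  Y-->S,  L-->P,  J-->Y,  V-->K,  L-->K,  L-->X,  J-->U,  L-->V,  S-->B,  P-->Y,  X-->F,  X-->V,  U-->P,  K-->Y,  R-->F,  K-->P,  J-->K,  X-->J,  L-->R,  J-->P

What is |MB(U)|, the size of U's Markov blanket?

6

A node's Markov blanket = Pa ∪ Ch ∪ (parents of Ch other than the node itself).
Parents of U: J.
U has children P, V.
Other parents of U's children:
  V: J, L, X
  P: J, K, L
MB(U) = {J, K, L, P, V, X}, which has 6 nodes.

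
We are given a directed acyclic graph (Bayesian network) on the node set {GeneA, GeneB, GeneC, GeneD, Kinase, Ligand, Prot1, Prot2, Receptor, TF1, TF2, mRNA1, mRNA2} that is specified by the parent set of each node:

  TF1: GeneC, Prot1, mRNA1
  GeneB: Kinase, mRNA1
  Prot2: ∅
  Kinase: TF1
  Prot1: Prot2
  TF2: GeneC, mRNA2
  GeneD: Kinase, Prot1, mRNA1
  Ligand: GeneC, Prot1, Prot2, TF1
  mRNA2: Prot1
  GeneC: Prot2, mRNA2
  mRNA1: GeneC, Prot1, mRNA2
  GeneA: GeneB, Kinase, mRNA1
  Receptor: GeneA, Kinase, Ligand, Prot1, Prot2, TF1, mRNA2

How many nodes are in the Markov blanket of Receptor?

7

Pa(Receptor) = {GeneA, Kinase, Ligand, Prot1, Prot2, TF1, mRNA2}.
Receptor has no children.
Receptor has no children, so there are no co-parents.
MB(Receptor) = {GeneA, Kinase, Ligand, Prot1, Prot2, TF1, mRNA2}, which has 7 nodes.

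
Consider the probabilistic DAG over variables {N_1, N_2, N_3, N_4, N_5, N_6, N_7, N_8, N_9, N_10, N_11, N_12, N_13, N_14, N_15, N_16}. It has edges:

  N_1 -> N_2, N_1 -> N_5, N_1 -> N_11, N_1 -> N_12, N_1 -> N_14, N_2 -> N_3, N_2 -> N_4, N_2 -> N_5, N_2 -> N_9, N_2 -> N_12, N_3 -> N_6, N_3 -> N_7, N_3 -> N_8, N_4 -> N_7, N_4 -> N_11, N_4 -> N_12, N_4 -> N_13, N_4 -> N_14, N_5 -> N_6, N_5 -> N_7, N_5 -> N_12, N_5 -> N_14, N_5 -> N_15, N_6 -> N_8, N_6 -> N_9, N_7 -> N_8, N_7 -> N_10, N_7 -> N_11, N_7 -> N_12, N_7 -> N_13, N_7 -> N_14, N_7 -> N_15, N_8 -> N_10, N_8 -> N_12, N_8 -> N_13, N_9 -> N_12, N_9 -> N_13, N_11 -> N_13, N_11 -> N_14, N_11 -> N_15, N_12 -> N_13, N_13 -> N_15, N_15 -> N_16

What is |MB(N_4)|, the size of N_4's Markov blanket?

Children of N_4: N_7, N_11, N_12, N_13, N_14.
N_4's parents: N_2.
Parents of each child, excluding N_4:
  N_7: N_3, N_5
  N_11: N_1, N_7
  N_12: N_1, N_2, N_5, N_7, N_8, N_9
  N_13: N_7, N_8, N_9, N_11, N_12
  N_14: N_1, N_5, N_7, N_11
MB(N_4) = {N_1, N_2, N_3, N_5, N_7, N_8, N_9, N_11, N_12, N_13, N_14}, which has 11 nodes.

11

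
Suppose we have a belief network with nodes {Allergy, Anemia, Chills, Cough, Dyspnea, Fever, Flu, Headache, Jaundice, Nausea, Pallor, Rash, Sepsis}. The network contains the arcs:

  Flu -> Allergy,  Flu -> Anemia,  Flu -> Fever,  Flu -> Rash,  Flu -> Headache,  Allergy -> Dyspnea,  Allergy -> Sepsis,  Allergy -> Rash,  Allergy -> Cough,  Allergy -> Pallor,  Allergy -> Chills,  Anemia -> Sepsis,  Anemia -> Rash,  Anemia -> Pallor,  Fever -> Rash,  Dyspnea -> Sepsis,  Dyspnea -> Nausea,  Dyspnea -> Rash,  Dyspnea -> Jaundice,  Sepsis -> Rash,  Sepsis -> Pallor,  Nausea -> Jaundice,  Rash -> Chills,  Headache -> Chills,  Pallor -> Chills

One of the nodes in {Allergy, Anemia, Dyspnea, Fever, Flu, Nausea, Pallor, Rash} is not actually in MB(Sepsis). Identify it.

Nausea

Recall MB(v) = parents ∪ children ∪ spouses, where spouses are the other parents of v's children.
Sepsis's parents: Allergy, Anemia, Dyspnea.
Sepsis's children: Pallor, Rash.
Co-parents of Sepsis (other parents of its children):
  Rash's other parents are Allergy, Anemia, Dyspnea, Fever, Flu.
  parents(Pallor) \ {Sepsis} = {Allergy, Anemia}.
MB(Sepsis) = {Allergy, Anemia, Dyspnea, Fever, Flu, Pallor, Rash}.
Nausea is neither a parent, child, nor co-parent of Sepsis, so it does not belong.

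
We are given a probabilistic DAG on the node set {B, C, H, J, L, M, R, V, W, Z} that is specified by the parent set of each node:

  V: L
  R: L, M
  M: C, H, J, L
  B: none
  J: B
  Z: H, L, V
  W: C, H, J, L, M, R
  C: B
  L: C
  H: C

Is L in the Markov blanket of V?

Yes

L is a parent of V.
So L ∈ MB(V).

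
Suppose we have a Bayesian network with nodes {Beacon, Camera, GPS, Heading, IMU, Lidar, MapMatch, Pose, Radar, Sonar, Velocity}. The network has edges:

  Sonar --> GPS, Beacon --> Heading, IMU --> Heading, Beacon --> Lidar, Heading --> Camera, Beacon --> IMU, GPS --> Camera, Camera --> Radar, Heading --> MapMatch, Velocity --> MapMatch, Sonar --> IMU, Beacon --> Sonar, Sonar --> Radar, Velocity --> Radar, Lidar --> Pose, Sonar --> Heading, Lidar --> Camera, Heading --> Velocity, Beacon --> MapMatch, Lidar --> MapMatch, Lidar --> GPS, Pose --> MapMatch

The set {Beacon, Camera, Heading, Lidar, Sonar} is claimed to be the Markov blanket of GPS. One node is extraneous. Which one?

Beacon

Pa(GPS) = {Lidar, Sonar}.
GPS's children: Camera.
Parents of each child, excluding GPS:
  parents(Camera) \ {GPS} = {Heading, Lidar}.
MB(GPS) = {Camera, Heading, Lidar, Sonar}.
Beacon is neither a parent, child, nor co-parent of GPS, so it does not belong.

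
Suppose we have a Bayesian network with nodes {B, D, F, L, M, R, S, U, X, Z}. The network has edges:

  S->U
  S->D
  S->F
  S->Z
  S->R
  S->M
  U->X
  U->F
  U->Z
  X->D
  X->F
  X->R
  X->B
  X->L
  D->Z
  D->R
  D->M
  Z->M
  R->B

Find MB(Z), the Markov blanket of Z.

{D, M, S, U}

Z's parents: D, S, U.
Z has child M.
Parents of each child, excluding Z:
  M: D, S
Taking the union gives {D, M, S, U}.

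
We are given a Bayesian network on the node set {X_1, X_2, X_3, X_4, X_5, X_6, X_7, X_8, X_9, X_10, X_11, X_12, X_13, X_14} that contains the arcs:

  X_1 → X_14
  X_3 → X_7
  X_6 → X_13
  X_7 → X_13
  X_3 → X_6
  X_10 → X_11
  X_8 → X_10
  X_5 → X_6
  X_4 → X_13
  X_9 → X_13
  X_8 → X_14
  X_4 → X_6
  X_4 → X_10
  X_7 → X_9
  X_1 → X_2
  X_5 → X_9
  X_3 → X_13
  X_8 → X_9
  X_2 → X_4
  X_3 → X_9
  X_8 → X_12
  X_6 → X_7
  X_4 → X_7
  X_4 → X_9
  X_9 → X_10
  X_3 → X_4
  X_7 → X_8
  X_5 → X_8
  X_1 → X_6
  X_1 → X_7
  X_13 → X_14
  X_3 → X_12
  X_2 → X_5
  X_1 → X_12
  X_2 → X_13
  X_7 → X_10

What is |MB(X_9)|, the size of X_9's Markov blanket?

The Markov blanket of a node is its parents, its children, and the other parents of its children.
X_9 has parents X_3, X_4, X_5, X_7, X_8.
Ch(X_9) = {X_10, X_13}.
Co-parents of X_9 (other parents of its children):
  X_10: X_4, X_7, X_8
  X_13: X_2, X_3, X_4, X_6, X_7
MB(X_9) = {X_2, X_3, X_4, X_5, X_6, X_7, X_8, X_10, X_13}, which has 9 nodes.

9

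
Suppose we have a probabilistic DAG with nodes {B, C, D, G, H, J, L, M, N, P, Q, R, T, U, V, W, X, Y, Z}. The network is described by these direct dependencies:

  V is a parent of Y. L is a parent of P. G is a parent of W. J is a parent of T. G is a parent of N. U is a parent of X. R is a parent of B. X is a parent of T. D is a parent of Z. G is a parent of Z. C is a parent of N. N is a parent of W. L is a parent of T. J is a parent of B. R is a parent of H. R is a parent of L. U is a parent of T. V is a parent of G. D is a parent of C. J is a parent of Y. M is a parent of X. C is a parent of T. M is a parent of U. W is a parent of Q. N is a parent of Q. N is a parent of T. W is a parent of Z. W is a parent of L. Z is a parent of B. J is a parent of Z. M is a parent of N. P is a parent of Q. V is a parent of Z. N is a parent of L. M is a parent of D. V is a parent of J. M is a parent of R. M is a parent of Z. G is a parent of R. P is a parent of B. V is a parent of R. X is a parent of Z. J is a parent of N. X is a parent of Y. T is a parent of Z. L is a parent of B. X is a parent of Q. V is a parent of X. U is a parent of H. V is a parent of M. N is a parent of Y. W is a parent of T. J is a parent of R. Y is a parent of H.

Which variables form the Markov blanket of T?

T has child Z.
Parents of T: C, J, L, N, U, W, X.
Parents of each child, excluding T:
  parents(Z) \ {T} = {D, G, J, M, V, W, X}.
Taking the union gives {C, D, G, J, L, M, N, U, V, W, X, Z}.

{C, D, G, J, L, M, N, U, V, W, X, Z}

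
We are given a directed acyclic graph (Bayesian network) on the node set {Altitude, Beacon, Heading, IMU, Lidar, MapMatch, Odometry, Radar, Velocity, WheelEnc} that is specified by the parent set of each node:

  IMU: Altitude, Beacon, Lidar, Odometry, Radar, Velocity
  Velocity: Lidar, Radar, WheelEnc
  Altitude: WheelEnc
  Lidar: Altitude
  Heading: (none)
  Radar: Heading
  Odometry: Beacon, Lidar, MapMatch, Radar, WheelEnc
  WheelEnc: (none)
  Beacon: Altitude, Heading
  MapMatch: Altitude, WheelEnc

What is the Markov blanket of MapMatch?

{Altitude, Beacon, Lidar, Odometry, Radar, WheelEnc}

Pa(MapMatch) = {Altitude, WheelEnc}.
MapMatch has child Odometry.
Other parents of MapMatch's children:
  Odometry: Beacon, Lidar, Radar, WheelEnc
Taking the union gives {Altitude, Beacon, Lidar, Odometry, Radar, WheelEnc}.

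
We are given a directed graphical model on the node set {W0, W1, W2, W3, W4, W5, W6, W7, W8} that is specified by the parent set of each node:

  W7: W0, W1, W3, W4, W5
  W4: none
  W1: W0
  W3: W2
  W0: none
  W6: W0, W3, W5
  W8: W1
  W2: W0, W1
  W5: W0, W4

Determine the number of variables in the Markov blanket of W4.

5

A node's Markov blanket = Pa ∪ Ch ∪ (parents of Ch other than the node itself).
Pa(W4) = {}.
W4 has children W5, W7.
Parents of each child, excluding W4:
  parents(W5) \ {W4} = {W0}.
  W7's other parents are W0, W1, W3, W5.
MB(W4) = {W0, W1, W3, W5, W7}, which has 5 nodes.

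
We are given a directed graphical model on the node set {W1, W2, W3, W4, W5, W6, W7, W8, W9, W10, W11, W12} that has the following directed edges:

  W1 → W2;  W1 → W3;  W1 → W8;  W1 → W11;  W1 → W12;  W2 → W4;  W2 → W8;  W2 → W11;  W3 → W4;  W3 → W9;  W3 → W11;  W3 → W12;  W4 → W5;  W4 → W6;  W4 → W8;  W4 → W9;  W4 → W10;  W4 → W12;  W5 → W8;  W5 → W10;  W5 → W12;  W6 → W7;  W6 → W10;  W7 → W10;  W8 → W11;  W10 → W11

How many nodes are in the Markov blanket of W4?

Parents of W4: W2, W3.
W4 has children W5, W6, W8, W9, W10, W12.
For each child, the remaining parents (spouses of W4):
  W5: no additional parents.
  W6 has no other parent.
  W8's other parents are W1, W2, W5.
  W9 also has parent W3.
  W10 also has parents W5, W6, W7.
  parents(W12) \ {W4} = {W1, W3, W5}.
MB(W4) = {W1, W2, W3, W5, W6, W7, W8, W9, W10, W12}, which has 10 nodes.

10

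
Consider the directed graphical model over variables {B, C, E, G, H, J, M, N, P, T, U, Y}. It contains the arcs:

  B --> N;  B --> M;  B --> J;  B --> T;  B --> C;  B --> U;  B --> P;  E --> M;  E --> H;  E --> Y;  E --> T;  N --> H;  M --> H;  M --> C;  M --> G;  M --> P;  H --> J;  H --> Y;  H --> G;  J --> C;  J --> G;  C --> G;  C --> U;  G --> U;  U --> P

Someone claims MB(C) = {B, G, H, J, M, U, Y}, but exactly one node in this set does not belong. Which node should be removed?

Parents of C: B, J, M.
Ch(C) = {G, U}.
For each child, the remaining parents (spouses of C):
  G also has parents H, J, M.
  U also has parents B, G.
MB(C) = {B, G, H, J, M, U}.
Y is neither a parent, child, nor co-parent of C, so it does not belong.

Y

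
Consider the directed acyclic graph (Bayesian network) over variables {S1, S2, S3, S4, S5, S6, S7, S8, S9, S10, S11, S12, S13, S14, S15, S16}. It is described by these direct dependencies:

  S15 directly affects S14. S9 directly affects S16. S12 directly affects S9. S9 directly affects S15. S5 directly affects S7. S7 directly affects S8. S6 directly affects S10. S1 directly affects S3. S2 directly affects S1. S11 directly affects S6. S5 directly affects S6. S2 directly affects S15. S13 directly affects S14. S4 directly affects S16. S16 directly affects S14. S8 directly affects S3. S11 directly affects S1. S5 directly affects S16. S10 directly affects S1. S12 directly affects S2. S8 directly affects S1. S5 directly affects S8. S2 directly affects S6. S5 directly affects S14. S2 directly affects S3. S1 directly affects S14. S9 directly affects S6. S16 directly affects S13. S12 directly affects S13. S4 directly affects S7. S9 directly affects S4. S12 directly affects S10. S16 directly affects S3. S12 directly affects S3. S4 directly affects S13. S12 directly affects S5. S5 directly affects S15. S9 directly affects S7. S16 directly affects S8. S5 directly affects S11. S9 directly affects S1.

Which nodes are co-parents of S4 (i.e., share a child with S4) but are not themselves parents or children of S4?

Children of S4: S7, S13, S16.
  S16: S5, S9
  S7: S5, S9
  S13: S12, S16
Excluding nodes already adjacent to S4 (S7, S9, S13, S16), the co-parent-only contribution is {S5, S12}.

{S5, S12}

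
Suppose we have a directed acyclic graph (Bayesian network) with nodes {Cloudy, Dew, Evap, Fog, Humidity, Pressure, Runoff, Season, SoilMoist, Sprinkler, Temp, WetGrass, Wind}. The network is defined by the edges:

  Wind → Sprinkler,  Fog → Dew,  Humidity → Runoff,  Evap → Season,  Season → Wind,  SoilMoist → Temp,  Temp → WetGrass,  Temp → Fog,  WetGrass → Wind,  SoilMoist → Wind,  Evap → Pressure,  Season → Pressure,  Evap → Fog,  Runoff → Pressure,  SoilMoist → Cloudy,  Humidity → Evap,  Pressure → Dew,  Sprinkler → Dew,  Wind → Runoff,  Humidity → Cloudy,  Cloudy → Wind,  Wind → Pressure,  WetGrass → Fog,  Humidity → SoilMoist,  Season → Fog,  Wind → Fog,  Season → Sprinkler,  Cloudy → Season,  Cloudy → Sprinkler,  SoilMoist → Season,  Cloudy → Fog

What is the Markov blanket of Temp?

A node's Markov blanket = Pa ∪ Ch ∪ (parents of Ch other than the node itself).
Pa(Temp) = {SoilMoist}.
Temp's children: Fog, WetGrass.
Other parents of Temp's children:
  WetGrass: —
  Fog: Cloudy, Evap, Season, WetGrass, Wind
So the Markov blanket of Temp is {Cloudy, Evap, Fog, Season, SoilMoist, WetGrass, Wind}.

{Cloudy, Evap, Fog, Season, SoilMoist, WetGrass, Wind}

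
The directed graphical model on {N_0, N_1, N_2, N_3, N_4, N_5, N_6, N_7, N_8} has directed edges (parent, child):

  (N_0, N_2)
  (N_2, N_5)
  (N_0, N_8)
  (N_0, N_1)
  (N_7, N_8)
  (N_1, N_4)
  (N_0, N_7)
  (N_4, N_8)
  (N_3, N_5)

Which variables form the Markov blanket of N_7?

{N_0, N_4, N_8}

Children of N_7: N_8.
Pa(N_7) = {N_0}.
Other parents of N_7's children:
  parents(N_8) \ {N_7} = {N_0, N_4}.
So the Markov blanket of N_7 is {N_0, N_4, N_8}.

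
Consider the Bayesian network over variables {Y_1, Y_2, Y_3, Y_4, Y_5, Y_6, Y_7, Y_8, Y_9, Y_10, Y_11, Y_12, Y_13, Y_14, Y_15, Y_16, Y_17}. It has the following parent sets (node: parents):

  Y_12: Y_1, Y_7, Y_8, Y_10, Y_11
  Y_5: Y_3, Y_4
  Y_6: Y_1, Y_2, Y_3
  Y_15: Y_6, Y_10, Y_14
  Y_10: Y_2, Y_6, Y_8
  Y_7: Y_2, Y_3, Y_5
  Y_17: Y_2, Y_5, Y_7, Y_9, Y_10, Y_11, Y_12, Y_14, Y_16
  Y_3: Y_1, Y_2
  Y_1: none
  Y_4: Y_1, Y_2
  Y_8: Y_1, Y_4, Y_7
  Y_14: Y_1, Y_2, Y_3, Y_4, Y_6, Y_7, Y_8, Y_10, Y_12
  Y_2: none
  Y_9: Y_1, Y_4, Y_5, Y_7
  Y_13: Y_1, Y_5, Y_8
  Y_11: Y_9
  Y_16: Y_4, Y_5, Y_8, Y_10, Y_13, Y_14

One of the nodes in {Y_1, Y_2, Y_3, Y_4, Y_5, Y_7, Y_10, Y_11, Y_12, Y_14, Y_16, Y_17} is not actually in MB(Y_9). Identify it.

Recall MB(v) = parents ∪ children ∪ spouses, where spouses are the other parents of v's children.
Y_9's parents: Y_1, Y_4, Y_5, Y_7.
Y_9's children: Y_11, Y_17.
For each child, the remaining parents (spouses of Y_9):
  Y_11: —
  Y_17: Y_2, Y_5, Y_7, Y_10, Y_11, Y_12, Y_14, Y_16
MB(Y_9) = {Y_1, Y_2, Y_4, Y_5, Y_7, Y_10, Y_11, Y_12, Y_14, Y_16, Y_17}.
Y_3 is neither a parent, child, nor co-parent of Y_9, so it does not belong.

Y_3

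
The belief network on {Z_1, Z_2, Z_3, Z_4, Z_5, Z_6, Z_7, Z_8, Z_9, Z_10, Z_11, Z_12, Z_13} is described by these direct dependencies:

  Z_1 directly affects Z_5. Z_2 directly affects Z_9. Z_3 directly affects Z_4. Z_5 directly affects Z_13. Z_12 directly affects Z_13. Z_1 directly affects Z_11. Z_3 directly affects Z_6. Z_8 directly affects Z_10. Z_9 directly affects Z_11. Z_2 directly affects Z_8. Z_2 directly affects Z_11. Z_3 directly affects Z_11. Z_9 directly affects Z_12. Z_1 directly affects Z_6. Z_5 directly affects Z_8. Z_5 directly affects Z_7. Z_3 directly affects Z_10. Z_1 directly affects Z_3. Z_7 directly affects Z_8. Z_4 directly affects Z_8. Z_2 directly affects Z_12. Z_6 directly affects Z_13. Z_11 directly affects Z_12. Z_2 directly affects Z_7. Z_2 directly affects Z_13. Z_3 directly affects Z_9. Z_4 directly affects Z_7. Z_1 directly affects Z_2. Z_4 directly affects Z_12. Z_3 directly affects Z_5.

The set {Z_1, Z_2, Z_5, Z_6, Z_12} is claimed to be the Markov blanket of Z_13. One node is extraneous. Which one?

Z_1

The Markov blanket of a node is its parents, its children, and the other parents of its children.
Z_13 has parents Z_2, Z_5, Z_6, Z_12.
Z_13's children: none.
With no children, Z_13 has no spouses; the co-parent set is empty.
MB(Z_13) = {Z_2, Z_5, Z_6, Z_12}.
Z_1 is neither a parent, child, nor co-parent of Z_13, so it does not belong.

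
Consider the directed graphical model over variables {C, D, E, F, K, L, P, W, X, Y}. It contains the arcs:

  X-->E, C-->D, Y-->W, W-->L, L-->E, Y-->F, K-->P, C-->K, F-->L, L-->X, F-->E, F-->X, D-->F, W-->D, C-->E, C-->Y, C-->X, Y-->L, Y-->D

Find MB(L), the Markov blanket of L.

Parents of L: F, W, Y.
L has children E, X.
Co-parents of L (other parents of its children):
  X: C, F
  E: C, F, X
Union: {F, W, Y} ∪ {E, X} ∪ {C, F, X} = {C, E, F, W, X, Y}.

{C, E, F, W, X, Y}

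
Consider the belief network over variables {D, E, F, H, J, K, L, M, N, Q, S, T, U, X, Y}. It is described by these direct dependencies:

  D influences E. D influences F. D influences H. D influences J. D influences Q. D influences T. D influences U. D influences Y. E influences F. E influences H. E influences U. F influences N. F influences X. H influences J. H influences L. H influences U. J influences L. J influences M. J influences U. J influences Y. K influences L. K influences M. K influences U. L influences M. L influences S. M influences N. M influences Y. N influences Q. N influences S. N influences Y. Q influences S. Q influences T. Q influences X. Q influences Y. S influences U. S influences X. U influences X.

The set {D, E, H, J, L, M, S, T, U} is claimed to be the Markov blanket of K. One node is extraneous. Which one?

Parents of K: none.
K has children L, M, U.
Other parents of K's children:
  L: H, J
  M: J, L
  U: D, E, H, J, S
MB(K) = {D, E, H, J, L, M, S, U}.
T is neither a parent, child, nor co-parent of K, so it does not belong.

T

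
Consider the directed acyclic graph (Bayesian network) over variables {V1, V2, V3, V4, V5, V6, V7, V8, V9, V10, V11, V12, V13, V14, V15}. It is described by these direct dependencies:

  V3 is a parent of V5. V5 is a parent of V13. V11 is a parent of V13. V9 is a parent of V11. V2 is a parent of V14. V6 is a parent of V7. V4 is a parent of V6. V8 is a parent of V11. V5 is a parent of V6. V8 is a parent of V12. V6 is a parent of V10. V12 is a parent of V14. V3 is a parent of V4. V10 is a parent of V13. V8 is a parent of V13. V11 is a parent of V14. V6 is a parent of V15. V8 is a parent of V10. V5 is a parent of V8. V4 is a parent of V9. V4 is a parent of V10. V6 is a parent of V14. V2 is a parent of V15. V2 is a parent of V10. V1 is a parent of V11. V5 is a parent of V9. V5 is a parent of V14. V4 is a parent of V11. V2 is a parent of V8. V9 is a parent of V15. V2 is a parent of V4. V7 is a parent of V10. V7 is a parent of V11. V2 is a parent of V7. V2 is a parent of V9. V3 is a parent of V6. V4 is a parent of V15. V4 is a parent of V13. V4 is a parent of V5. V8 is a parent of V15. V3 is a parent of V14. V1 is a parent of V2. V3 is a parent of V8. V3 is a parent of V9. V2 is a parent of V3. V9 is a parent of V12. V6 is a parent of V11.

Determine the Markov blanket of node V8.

{V1, V2, V3, V4, V5, V6, V7, V9, V10, V11, V12, V13, V15}

Parents of V8: V2, V3, V5.
Ch(V8) = {V10, V11, V12, V13, V15}.
Co-parents of V8 (other parents of its children):
  V10 also has parents V2, V4, V6, V7.
  V11's other parents are V1, V4, V6, V7, V9.
  parents(V12) \ {V8} = {V9}.
  parents(V13) \ {V8} = {V4, V5, V10, V11}.
  V15's other parents are V2, V4, V6, V9.
So the Markov blanket of V8 is {V1, V2, V3, V4, V5, V6, V7, V9, V10, V11, V12, V13, V15}.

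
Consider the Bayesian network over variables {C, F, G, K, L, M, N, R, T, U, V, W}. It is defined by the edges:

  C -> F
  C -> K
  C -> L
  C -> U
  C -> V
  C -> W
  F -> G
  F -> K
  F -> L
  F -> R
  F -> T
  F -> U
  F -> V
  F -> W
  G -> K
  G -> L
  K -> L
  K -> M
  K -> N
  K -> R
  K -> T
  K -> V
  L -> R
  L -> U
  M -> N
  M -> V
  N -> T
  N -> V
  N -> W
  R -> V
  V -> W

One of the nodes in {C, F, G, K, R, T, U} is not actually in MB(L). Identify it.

T

The Markov blanket of a node is its parents, its children, and the other parents of its children.
L has parents C, F, G, K.
Children of L: R, U.
Co-parents of L (other parents of its children):
  R also has parents F, K.
  parents(U) \ {L} = {C, F}.
MB(L) = {C, F, G, K, R, U}.
T is neither a parent, child, nor co-parent of L, so it does not belong.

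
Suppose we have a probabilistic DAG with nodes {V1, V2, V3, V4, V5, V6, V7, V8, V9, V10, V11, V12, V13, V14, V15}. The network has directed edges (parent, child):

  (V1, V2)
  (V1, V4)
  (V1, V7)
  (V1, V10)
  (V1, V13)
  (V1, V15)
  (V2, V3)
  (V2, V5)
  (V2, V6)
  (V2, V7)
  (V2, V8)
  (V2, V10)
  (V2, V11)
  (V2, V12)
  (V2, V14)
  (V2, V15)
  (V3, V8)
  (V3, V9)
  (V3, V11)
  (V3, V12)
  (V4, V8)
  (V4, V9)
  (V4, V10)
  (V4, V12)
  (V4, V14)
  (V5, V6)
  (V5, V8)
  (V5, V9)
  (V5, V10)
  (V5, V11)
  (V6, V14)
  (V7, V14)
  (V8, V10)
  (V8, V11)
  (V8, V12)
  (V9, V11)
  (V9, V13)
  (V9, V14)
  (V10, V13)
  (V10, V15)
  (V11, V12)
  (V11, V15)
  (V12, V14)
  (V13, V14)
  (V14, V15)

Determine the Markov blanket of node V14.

{V1, V2, V4, V6, V7, V9, V10, V11, V12, V13, V15}

By definition, MB(V14) is built from V14's parents, V14's children, and the co-parents of V14.
V14 has parents V2, V4, V6, V7, V9, V12, V13.
V14 has child V15.
Other parents of V14's children:
  V15: V1, V2, V10, V11
Taking the union gives {V1, V2, V4, V6, V7, V9, V10, V11, V12, V13, V15}.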